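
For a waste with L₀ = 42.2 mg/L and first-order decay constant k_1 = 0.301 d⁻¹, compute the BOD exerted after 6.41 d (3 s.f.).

y ≈ 36.1 mg/L

y_t = L₀(1 − e^(−k_1 t)) = 42.2 × (1 − e^(−0.301×6.41))
= 42.2 × (1 − 0.1452) = 42.2 × 0.8548 = 36.07 mg/L.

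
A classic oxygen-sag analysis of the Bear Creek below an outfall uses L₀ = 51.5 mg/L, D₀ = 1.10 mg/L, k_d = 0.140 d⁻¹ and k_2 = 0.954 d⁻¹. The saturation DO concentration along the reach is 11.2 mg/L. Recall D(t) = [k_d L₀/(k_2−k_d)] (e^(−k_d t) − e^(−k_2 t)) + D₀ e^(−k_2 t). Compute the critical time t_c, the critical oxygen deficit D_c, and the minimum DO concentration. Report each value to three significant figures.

t_c ≈ 2.19 d; D_c ≈ 5.56 mg/L; min DO ≈ 5.64 mg/L

At the critical point dD/dt = 0, so k_d L₀ e^(−k_d t) = k_2 D. Substituting D(t) from the Streeter–Phelps equation and solving for t gives
t_c = ln[(k_2/k_d)(1 − D₀(k_2−k_d)/(k_d L₀))] / (k_2−k_d).
Here k_2−k_d = 0.8140 d⁻¹ and 1 − D₀(k_2−k_d)/(k_d L₀) = 1 − 1.10×0.8140/(0.140×51.5) = 0.8758, so
t_c = ln(6.814 × 0.8758) / 0.8140 = 1.786 / 0.8140 = 2.195 d.
D_c = (k_d/k_2) L₀ e^(−k_d t_c) = (0.140/0.954) × 51.5 × e^(−0.140×2.195) = 0.1468 × 51.5 × 0.7355 = 5.558 mg/L.
Minimum DO = C_s − D_c = 11.2 − 5.558 = 5.642 mg/L.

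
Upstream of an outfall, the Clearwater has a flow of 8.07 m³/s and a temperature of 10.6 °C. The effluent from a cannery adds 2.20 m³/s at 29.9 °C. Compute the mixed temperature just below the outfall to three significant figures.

Flow-weighted mixing: C = (Q_r C_r + Q_w C_w)/(Q_r + Q_w)
= (8.07×10.6 + 2.20×29.9)/(8.07 + 2.20) = 151.3/10.27 = 14.73 °C.

14.7 °C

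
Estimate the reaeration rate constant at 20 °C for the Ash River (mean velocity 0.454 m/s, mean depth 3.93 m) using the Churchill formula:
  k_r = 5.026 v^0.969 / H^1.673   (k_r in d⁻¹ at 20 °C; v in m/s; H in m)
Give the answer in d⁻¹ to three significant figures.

k_r = 5.026 × 0.454^0.969 / 3.93^1.673 = 5.026 × 0.4653 / 9.872 = 0.2369 d⁻¹.

k_r ≈ 0.237 d⁻¹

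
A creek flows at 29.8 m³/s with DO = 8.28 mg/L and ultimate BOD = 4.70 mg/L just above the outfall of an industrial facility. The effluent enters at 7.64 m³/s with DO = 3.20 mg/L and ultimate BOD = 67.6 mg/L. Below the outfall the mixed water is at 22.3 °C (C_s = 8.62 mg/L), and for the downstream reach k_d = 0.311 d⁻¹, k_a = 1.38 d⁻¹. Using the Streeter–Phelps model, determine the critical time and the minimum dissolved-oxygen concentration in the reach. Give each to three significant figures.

Mixed DO = (29.8×8.28 + 7.64×3.20)/(29.8+7.64) = 271.2/37.44 = 7.243 mg/L.
Mixed L₀ = (29.8×4.70 + 7.64×67.6)/(37.44) = 656.5/37.44 = 17.54 mg/L.
Initial deficit D₀ = C_s − DO₀ = 8.62 − 7.243 = 1.377 mg/L.
t_c = (1/1.069) ln[(1.38/0.311)(1 − 1.377×1.069/(0.311×17.54))] = 0.9355 × ln(3.240) = 1.100 d.
D_c = (0.311/1.38) × 17.54 × e^(−0.311×1.100) = 0.2254 × 17.54 × 0.7104 = 2.807 mg/L.
Minimum DO = 8.62 − 2.807 = 5.813 mg/L.

t_c ≈ 1.10 d; minimum DO ≈ 5.81 mg/L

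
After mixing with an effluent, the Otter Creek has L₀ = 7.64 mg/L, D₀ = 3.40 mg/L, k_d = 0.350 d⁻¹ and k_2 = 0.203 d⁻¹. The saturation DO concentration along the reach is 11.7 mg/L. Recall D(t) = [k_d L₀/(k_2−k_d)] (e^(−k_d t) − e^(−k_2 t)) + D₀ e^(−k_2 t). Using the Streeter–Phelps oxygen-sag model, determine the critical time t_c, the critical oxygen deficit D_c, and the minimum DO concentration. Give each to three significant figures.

t_c ≈ 2.54 d; D_c ≈ 5.41 mg/L; min DO ≈ 6.29 mg/L

t_c = [1/(k_2−k_d)] ln[(k_2/k_d)(1 − D₀(k_2−k_d)/(k_d L₀))]
= [1/(0.203−0.350)] ln[(0.203/0.350)(1 − 3.40×-0.1470/(0.350×7.64))]
= (1/-0.1470) ln[0.5800 × 1.187] = -6.803 × ln(0.6884) = -6.803 × -0.3734 = 2.540 d.
L(t_c) = L₀ e^(−k_d t_c) = 7.64 × 0.4111 = 3.141 mg/L, and at the critical point k_2 D_c = k_d L, so D_c = (0.350/0.203) × 3.141 = 5.415 mg/L.
Minimum DO = C_s − D_c = 11.7 − 5.415 = 6.285 mg/L.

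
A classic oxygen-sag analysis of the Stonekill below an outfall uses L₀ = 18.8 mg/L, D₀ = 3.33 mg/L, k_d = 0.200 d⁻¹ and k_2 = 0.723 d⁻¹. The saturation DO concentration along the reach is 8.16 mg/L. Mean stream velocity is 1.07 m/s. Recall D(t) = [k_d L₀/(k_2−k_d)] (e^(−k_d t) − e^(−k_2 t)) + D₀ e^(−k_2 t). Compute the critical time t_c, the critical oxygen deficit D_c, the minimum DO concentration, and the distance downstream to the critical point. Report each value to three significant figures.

t_c = [1/(k_2−k_d)] ln[(k_2/k_d)(1 − D₀(k_2−k_d)/(k_d L₀))]
= [1/(0.723−0.200)] ln[(0.723/0.200)(1 − 3.33×0.5230/(0.200×18.8))]
= (1/0.5230) ln[3.615 × 0.5368] = 1.912 × ln(1.941) = 1.912 × 0.6630 = 1.268 d.
L(t_c) = L₀ e^(−k_d t_c) = 18.8 × 0.7761 = 14.59 mg/L, and at the critical point k_2 D_c = k_d L, so D_c = (0.200/0.723) × 14.59 = 4.036 mg/L.
Minimum DO = C_s − D_c = 8.16 − 4.036 = 4.124 mg/L.
x_c = v t_c = 1.07 m/s × 1.268 d × 86400 s/d = 117200 m ≈ 117 km.

t_c ≈ 1.27 d; D_c ≈ 4.04 mg/L; min DO ≈ 4.12 mg/L; x_c ≈ 117 km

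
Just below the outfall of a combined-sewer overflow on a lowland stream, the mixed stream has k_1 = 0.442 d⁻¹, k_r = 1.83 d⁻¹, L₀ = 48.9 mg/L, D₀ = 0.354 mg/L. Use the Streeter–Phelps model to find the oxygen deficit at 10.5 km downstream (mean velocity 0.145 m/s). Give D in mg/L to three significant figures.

Travel time t = x/v = 10.5 km / (0.145 m/s) = 10500 m / 0.145 m/s = 72410 s = 0.8381 d.
k_1 L₀/(k_r−k_1) = 0.442×48.9/(1.83−0.442) = 21.61/1.388 = 15.57 mg/L.
e^(−k_1 t) = e^(−0.442×0.8381) = 0.6904; e^(−k_r t) = e^(−1.83×0.8381) = 0.2157.
D = 15.57 × (0.6904 − 0.2157) + 0.354 × 0.2157 = 7.392 + 0.07637 = 7.468 mg/L.

D ≈ 7.47 mg/L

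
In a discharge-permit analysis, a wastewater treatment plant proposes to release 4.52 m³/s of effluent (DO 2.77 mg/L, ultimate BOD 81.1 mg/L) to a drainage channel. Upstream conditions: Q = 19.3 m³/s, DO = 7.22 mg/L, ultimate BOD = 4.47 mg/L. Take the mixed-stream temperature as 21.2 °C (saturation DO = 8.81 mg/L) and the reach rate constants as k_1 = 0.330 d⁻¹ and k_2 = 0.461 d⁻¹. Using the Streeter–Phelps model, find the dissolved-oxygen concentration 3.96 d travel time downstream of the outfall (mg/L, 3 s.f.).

DO ≈ 3.17 mg/L

Mixed DO = (19.3×7.22 + 4.52×2.77)/(19.3+4.52) = 151.9/23.82 = 6.376 mg/L.
Mixed L₀ = (19.3×4.47 + 4.52×81.1)/(23.82) = 452.8/23.82 = 19.01 mg/L.
Initial deficit D₀ = C_s − DO₀ = 8.81 − 6.376 = 2.434 mg/L.
D(3.96) = [0.330×19.01/(0.461−0.330)](e^(−0.330×3.96) − e^(−0.461×3.96)) + 2.434 e^(−0.461×3.96)
= 47.89 × (0.2707 − 0.1611) + 2.434 × 0.1611 = 5.639 mg/L.
DO = 8.81 − 5.639 = 3.171 mg/L.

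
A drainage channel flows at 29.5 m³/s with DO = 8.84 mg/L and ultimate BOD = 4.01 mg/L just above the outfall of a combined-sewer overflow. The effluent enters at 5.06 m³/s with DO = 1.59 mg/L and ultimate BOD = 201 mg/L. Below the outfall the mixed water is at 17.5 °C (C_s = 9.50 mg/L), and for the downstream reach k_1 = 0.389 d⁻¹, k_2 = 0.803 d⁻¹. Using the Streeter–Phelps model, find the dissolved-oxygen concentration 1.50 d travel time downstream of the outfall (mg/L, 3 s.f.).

DO ≈ 1.02 mg/L

Mixed DO = (29.5×8.84 + 5.06×1.59)/(29.5+5.06) = 268.8/34.56 = 7.779 mg/L.
Mixed L₀ = (29.5×4.01 + 5.06×201)/(34.56) = 1135/34.56 = 32.85 mg/L.
Initial deficit D₀ = C_s − DO₀ = 9.50 − 7.779 = 1.721 mg/L.
D(1.50) = [0.389×32.85/(0.803−0.389)](e^(−0.389×1.50) − e^(−0.803×1.50)) + 1.721 e^(−0.803×1.50)
= 30.87 × (0.5579 − 0.2998) + 1.721 × 0.2998 = 8.483 mg/L.
DO = 9.50 − 8.483 = 1.017 mg/L.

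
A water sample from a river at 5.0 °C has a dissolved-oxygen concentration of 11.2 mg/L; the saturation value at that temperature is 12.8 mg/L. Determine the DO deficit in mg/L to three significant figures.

D = C_s − C = 12.8 − 11.2 = 1.60 mg/L.

D ≈ 1.60 mg/L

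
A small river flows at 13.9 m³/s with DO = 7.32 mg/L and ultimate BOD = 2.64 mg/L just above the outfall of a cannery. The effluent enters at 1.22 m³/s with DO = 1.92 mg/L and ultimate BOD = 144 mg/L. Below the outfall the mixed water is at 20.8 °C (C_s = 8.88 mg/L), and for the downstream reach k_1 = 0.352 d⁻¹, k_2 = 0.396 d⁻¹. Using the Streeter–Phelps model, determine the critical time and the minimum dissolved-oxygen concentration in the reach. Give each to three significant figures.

t_c ≈ 2.27 d; minimum DO ≈ 3.26 mg/L

Mixed DO = (13.9×7.32 + 1.22×1.92)/(13.9+1.22) = 104.1/15.12 = 6.884 mg/L.
Mixed L₀ = (13.9×2.64 + 1.22×144)/(15.12) = 212.4/15.12 = 14.05 mg/L.
Initial deficit D₀ = C_s − DO₀ = 8.88 − 6.884 = 1.996 mg/L.
t_c = (1/0.04400) ln[(0.396/0.352)(1 − 1.996×0.04400/(0.352×14.05))] = 22.73 × ln(1.105) = 2.270 d.
D_c = (0.352/0.396) × 14.05 × e^(−0.352×2.270) = 0.8889 × 14.05 × 0.4498 = 5.616 mg/L.
Minimum DO = 8.88 − 5.616 = 3.264 mg/L.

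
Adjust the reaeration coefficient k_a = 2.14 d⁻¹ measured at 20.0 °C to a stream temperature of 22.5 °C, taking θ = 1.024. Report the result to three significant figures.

k_a ≈ 2.27 d⁻¹

k_a(T₂) = k_a(T₁) · θ^(T₂−T₁) = 2.14 × 1.024^(22.5−20.0)
= 2.14 × 1.024^2.50 = 2.14 × 1.061 = 2.271 d⁻¹.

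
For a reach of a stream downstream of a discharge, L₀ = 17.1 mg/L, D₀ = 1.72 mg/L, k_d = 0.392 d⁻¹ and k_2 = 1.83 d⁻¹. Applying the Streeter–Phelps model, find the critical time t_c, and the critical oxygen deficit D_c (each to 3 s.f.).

With k_2/k_d = 4.668 and 1 − D₀(k_2−k_d)/(k_d L₀) = 0.6310,
t_c = ln(4.668 × 0.6310) / (1.83 − 0.392) = ln(2.946) / 1.438 = 1.080/1.438 = 0.7513 d.
L(t_c) = L₀ e^(−k_d t_c) = 17.1 × 0.7449 = 12.74 mg/L, and at the critical point k_2 D_c = k_d L, so D_c = (0.392/1.83) × 12.74 = 2.729 mg/L.

t_c ≈ 0.751 d; D_c ≈ 2.73 mg/L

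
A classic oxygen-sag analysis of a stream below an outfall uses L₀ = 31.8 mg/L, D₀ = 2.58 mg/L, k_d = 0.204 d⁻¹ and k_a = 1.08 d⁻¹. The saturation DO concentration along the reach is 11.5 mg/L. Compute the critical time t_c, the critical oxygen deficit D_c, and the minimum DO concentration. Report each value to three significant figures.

t_c ≈ 1.41 d; D_c ≈ 4.50 mg/L; min DO ≈ 7.00 mg/L

At the critical point dD/dt = 0, so k_d L₀ e^(−k_d t) = k_a D. Substituting D(t) from the Streeter–Phelps equation and solving for t gives
t_c = ln[(k_a/k_d)(1 − D₀(k_a−k_d)/(k_d L₀))] / (k_a−k_d).
Here k_a−k_d = 0.8760 d⁻¹ and 1 − D₀(k_a−k_d)/(k_d L₀) = 1 − 2.58×0.8760/(0.204×31.8) = 0.6516, so
t_c = ln(5.294 × 0.6516) / 0.8760 = 1.238 / 0.8760 = 1.414 d.
L(t_c) = L₀ e^(−k_d t_c) = 31.8 × 0.7495 = 23.83 mg/L, and at the critical point k_a D_c = k_d L, so D_c = (0.204/1.08) × 23.83 = 4.502 mg/L.
Minimum DO = C_s − D_c = 11.5 − 4.502 = 6.998 mg/L.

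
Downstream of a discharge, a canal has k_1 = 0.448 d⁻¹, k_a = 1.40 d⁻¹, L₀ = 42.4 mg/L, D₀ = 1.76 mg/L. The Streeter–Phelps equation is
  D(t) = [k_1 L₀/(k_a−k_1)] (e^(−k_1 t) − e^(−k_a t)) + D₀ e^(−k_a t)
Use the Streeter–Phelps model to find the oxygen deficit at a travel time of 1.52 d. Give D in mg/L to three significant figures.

k_1 L₀/(k_a−k_1) = 0.448×42.4/(1.40−0.448) = 19.00/0.9520 = 19.95 mg/L.
e^(−k_1 t) = e^(−0.448×1.520) = 0.5061; e^(−k_a t) = e^(−1.40×1.520) = 0.1191.
D = 19.95 × (0.5061 − 0.1191) + 1.76 × 0.1191 = 7.723 + 0.2096 = 7.932 mg/L.

D ≈ 7.93 mg/L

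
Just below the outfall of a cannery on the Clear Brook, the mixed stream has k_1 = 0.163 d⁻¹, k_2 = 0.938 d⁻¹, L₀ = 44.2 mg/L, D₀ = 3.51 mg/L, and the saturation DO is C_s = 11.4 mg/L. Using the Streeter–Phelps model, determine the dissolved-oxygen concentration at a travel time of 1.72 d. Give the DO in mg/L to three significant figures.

DO ≈ 5.53 mg/L

k_1 L₀/(k_2−k_1) = 0.163×44.2/(0.938−0.163) = 7.205/0.7750 = 9.296 mg/L.
e^(−k_1 t) = e^(−0.163×1.720) = 0.7555; e^(−k_2 t) = e^(−0.938×1.720) = 0.1992.
D = 9.296 × (0.7555 − 0.1992) + 3.51 × 0.1992 = 5.171 + 0.6993 = 5.871 mg/L.
DO = C_s − D = 11.4 − 5.871 = 5.529 mg/L.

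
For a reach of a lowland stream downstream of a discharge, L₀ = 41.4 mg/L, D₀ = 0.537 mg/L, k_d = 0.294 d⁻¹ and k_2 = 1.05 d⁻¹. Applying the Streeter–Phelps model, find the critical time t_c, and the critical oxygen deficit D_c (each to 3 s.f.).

At the critical point dD/dt = 0, so k_d L₀ e^(−k_d t) = k_2 D. Substituting D(t) from the Streeter–Phelps equation and solving for t gives
t_c = ln[(k_2/k_d)(1 − D₀(k_2−k_d)/(k_d L₀))] / (k_2−k_d).
Here k_2−k_d = 0.7560 d⁻¹ and 1 − D₀(k_2−k_d)/(k_d L₀) = 1 − 0.537×0.7560/(0.294×41.4) = 0.9666, so
t_c = ln(3.571 × 0.9666) / 0.7560 = 1.239 / 0.7560 = 1.639 d.
D_c = (k_d/k_2) L₀ e^(−k_d t_c) = (0.294/1.05) × 41.4 × e^(−0.294×1.639) = 0.2800 × 41.4 × 0.6176 = 7.160 mg/L.

t_c ≈ 1.64 d; D_c ≈ 7.16 mg/L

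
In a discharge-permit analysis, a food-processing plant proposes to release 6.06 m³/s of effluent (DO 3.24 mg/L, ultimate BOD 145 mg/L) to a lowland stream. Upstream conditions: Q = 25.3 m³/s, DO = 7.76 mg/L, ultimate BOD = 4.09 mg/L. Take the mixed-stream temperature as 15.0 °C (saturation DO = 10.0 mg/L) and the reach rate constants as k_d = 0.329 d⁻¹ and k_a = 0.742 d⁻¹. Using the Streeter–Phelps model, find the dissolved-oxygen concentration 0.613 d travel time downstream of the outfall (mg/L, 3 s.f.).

DO ≈ 3.46 mg/L

Mixed DO = (25.3×7.76 + 6.06×3.24)/(25.3+6.06) = 216.0/31.36 = 6.887 mg/L.
Mixed L₀ = (25.3×4.09 + 6.06×145)/(31.36) = 982.2/31.36 = 31.32 mg/L.
Initial deficit D₀ = C_s − DO₀ = 10.0 − 6.887 = 3.113 mg/L.
D(0.613) = [0.329×31.32/(0.742−0.329)](e^(−0.329×0.613) − e^(−0.742×0.613)) + 3.113 e^(−0.742×0.613)
= 24.95 × (0.8174 − 0.6345) + 3.113 × 0.6345 = 6.537 mg/L.
DO = 10.0 − 6.537 = 3.463 mg/L.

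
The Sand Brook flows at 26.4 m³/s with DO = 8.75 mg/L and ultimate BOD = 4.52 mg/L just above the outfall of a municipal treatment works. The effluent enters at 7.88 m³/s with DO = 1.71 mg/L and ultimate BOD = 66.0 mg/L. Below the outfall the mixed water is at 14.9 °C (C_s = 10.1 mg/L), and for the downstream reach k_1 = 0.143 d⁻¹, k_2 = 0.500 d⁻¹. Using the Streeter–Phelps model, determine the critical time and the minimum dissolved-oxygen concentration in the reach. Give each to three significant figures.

t_c ≈ 2.09 d; minimum DO ≈ 6.14 mg/L

Mixed DO = (26.4×8.75 + 7.88×1.71)/(26.4+7.88) = 244.5/34.28 = 7.132 mg/L.
Mixed L₀ = (26.4×4.52 + 7.88×66.0)/(34.28) = 639.4/34.28 = 18.65 mg/L.
Initial deficit D₀ = C_s − DO₀ = 10.1 − 7.132 = 2.968 mg/L.
t_c = (1/0.3570) ln[(0.500/0.143)(1 − 2.968×0.3570/(0.143×18.65))] = 2.801 × ln(2.107) = 2.088 d.
D_c = (0.143/0.500) × 18.65 × e^(−0.143×2.088) = 0.2860 × 18.65 × 0.7419 = 3.958 mg/L.
Minimum DO = 10.1 − 3.958 = 6.142 mg/L.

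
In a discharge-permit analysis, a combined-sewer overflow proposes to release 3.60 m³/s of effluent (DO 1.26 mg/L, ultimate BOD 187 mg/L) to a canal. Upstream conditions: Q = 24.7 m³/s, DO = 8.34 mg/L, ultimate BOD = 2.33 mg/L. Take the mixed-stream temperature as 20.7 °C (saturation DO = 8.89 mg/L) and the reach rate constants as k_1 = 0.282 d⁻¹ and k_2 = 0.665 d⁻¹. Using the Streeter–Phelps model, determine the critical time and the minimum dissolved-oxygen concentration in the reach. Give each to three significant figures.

t_c ≈ 2.03 d; minimum DO ≈ 2.72 mg/L

Mixed DO = (24.7×8.34 + 3.60×1.26)/(24.7+3.60) = 210.5/28.30 = 7.439 mg/L.
Mixed L₀ = (24.7×2.33 + 3.60×187)/(28.30) = 730.8/28.30 = 25.82 mg/L.
Initial deficit D₀ = C_s − DO₀ = 8.89 − 7.439 = 1.451 mg/L.
t_c = (1/0.3830) ln[(0.665/0.282)(1 − 1.451×0.3830/(0.282×25.82))] = 2.611 × ln(2.178) = 2.033 d.
D_c = (0.282/0.665) × 25.82 × e^(−0.282×2.033) = 0.4241 × 25.82 × 0.5637 = 6.173 mg/L.
Minimum DO = 8.89 − 6.173 = 2.717 mg/L.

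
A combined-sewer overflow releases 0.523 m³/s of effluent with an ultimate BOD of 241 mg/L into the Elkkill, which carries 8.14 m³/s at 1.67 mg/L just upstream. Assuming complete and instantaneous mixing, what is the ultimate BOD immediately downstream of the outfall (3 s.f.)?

16.1 mg/L

Flow-weighted mixing: C = (Q_r C_r + Q_w C_w)/(Q_r + Q_w)
= (8.14×1.67 + 0.523×241)/(8.14 + 0.523) = 139.6/8.663 = 16.12 mg/L.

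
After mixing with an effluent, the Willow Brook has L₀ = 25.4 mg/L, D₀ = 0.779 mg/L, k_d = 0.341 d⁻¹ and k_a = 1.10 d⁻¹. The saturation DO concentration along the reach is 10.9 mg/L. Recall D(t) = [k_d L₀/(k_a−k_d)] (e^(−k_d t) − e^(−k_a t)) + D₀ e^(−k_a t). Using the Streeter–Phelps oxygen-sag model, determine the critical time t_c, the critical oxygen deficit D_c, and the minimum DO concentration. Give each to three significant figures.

t_c ≈ 1.45 d; D_c ≈ 4.80 mg/L; min DO ≈ 6.10 mg/L

With k_a/k_d = 3.226 and 1 − D₀(k_a−k_d)/(k_d L₀) = 0.9317,
t_c = ln(3.226 × 0.9317) / (1.10 − 0.341) = ln(3.006) / 0.7590 = 1.100/0.7590 = 1.450 d.
D_c = (k_d/k_a) L₀ e^(−k_d t_c) = (0.341/1.10) × 25.4 × e^(−0.341×1.450) = 0.3100 × 25.4 × 0.6099 = 4.803 mg/L.
Minimum DO = C_s − D_c = 10.9 − 4.803 = 6.097 mg/L.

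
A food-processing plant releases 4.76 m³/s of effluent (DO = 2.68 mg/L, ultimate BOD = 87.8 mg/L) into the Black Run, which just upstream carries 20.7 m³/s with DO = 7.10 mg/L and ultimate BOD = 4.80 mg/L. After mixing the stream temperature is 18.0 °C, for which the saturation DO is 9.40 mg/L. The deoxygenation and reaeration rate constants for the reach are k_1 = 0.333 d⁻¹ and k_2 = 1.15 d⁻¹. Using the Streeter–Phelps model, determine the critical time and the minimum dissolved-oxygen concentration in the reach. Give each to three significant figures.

t_c ≈ 0.937 d; minimum DO ≈ 5.09 mg/L

Mixed DO = (20.7×7.10 + 4.76×2.68)/(20.7+4.76) = 159.7/25.46 = 6.274 mg/L.
Mixed L₀ = (20.7×4.80 + 4.76×87.8)/(25.46) = 517.3/25.46 = 20.32 mg/L.
Initial deficit D₀ = C_s − DO₀ = 9.40 − 6.274 = 3.126 mg/L.
t_c = (1/0.8170) ln[(1.15/0.333)(1 − 3.126×0.8170/(0.333×20.32))] = 1.224 × ln(2.150) = 0.9368 d.
D_c = (0.333/1.15) × 20.32 × e^(−0.333×0.9368) = 0.2896 × 20.32 × 0.7320 = 4.307 mg/L.
Minimum DO = 9.40 − 4.307 = 5.093 mg/L.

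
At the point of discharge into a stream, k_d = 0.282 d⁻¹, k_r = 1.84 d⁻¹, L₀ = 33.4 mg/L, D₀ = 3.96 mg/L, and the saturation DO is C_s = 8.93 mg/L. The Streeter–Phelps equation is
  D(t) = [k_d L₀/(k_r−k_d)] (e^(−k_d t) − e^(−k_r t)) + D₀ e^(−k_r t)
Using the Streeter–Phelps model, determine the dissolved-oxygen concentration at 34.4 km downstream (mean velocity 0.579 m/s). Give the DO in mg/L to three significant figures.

DO ≈ 4.54 mg/L

Travel time t = x/v = 34.4 km / (0.579 m/s) = 34400 m / 0.579 m/s = 59410 s = 0.6876 d.
k_d L₀/(k_r−k_d) = 0.282×33.4/(1.84−0.282) = 9.419/1.558 = 6.045 mg/L.
e^(−k_d t) = e^(−0.282×0.6876) = 0.8237; e^(−k_r t) = e^(−1.84×0.6876) = 0.2822.
D = 6.045 × (0.8237 − 0.2822) + 3.96 × 0.2822 = 3.274 + 1.117 = 4.391 mg/L.
DO = C_s − D = 8.93 − 4.391 = 4.539 mg/L.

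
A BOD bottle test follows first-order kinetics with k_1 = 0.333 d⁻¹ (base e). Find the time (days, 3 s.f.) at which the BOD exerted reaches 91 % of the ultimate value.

y/L₀ = 1 − e^(−k_1 t) = 0.91 ⇒ e^(−k_1 t) = 0.0900
t = −ln(0.0900) / 0.333 = 2.408 / 0.333 = 7.231 d.

t ≈ 7.23 d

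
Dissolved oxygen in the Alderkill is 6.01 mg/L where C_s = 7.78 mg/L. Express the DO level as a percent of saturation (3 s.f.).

77.2 % saturation

% saturation = C/C_s × 100 = 6.01/7.78 × 100 = 77.2 %.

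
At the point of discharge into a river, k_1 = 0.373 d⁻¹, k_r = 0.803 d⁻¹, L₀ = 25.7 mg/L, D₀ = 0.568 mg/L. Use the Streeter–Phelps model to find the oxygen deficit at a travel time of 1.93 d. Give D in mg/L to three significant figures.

k_1 L₀/(k_r−k_1) = 0.373×25.7/(0.803−0.373) = 9.586/0.4300 = 22.29 mg/L.
e^(−k_1 t) = e^(−0.373×1.930) = 0.4868; e^(−k_r t) = e^(−0.803×1.930) = 0.2123.
D = 22.29 × (0.4868 − 0.2123) + 0.568 × 0.2123 = 6.120 + 0.1206 = 6.240 mg/L.

D ≈ 6.24 mg/L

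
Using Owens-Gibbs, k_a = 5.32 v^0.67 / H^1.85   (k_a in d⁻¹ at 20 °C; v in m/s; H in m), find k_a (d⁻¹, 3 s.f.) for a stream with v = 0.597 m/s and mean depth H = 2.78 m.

k_a = 5.32 × 0.597^0.67 / 2.78^1.85 = 5.32 × 0.7078 / 6.630 = 0.5680 d⁻¹.

k_a ≈ 0.568 d⁻¹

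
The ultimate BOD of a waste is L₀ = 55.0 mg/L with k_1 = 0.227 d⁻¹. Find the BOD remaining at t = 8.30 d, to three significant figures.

L_t = L₀ e^(−k_1 t) = 55.0 × e^(−0.227×8.30) = 55.0 × 0.1520 = 8.358 mg/L.

L ≈ 8.36 mg/L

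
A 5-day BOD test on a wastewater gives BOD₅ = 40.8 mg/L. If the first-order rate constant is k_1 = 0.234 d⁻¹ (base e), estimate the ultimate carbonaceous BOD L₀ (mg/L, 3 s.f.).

BOD₅ = L₀(1 − e^(−5k_1)) ⇒ L₀ = BOD₅ / (1 − e^(−5×0.234))
= 40.8 / (1 − 0.3104) = 40.8 / 0.6896 = 59.16 mg/L.

L₀ ≈ 59.2 mg/L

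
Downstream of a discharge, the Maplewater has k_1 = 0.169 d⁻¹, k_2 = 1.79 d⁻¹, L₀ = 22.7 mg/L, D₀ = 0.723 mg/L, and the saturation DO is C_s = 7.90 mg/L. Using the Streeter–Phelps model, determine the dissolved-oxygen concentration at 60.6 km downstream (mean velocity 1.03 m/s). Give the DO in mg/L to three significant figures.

Travel time t = x/v = 60.6 km / (1.03 m/s) = 60600 m / 1.03 m/s = 58830 s = 0.6810 d.
k_1 L₀/(k_2−k_1) = 0.169×22.7/(1.79−0.169) = 3.836/1.621 = 2.367 mg/L.
e^(−k_1 t) = e^(−0.169×0.6810) = 0.8913; e^(−k_2 t) = e^(−1.79×0.6810) = 0.2955.
D = 2.367 × (0.8913 − 0.2955) + 0.723 × 0.2955 = 1.410 + 0.2137 = 1.624 mg/L.
DO = C_s − D = 7.90 − 1.624 = 6.276 mg/L.

DO ≈ 6.28 mg/L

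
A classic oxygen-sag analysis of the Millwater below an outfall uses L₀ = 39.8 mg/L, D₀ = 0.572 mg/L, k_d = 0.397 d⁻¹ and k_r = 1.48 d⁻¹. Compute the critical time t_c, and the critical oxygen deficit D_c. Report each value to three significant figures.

t_c ≈ 1.18 d; D_c ≈ 6.69 mg/L

With k_r/k_d = 3.728 and 1 − D₀(k_r−k_d)/(k_d L₀) = 0.9608,
t_c = ln(3.728 × 0.9608) / (1.48 − 0.397) = ln(3.582) / 1.083 = 1.276/1.083 = 1.178 d.
L(t_c) = L₀ e^(−k_d t_c) = 39.8 × 0.6264 = 24.93 mg/L, and at the critical point k_r D_c = k_d L, so D_c = (0.397/1.48) × 24.93 = 6.688 mg/L.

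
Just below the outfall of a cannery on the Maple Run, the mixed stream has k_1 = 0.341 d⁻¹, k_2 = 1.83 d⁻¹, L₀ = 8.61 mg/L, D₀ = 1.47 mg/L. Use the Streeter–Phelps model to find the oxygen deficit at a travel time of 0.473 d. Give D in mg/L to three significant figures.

k_1 L₀/(k_2−k_1) = 0.341×8.61/(1.83−0.341) = 2.936/1.489 = 1.972 mg/L.
e^(−k_1 t) = e^(−0.341×0.4730) = 0.8510; e^(−k_2 t) = e^(−1.83×0.4730) = 0.4208.
D = 1.972 × (0.8510 − 0.4208) + 1.47 × 0.4208 = 0.8483 + 0.6186 = 1.467 mg/L.

D ≈ 1.47 mg/L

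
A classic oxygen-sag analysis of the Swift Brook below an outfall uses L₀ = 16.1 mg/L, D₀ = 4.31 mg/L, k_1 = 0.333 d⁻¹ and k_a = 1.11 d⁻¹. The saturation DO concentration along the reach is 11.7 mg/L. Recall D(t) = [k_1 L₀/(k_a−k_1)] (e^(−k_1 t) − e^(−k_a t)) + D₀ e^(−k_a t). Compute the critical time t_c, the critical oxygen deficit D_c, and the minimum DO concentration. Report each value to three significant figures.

t_c ≈ 0.288 d; D_c ≈ 4.39 mg/L; min DO ≈ 7.31 mg/L

With k_a/k_1 = 3.333 and 1 − D₀(k_a−k_1)/(k_1 L₀) = 0.3754,
t_c = ln(3.333 × 0.3754) / (1.11 − 0.333) = ln(1.251) / 0.7770 = 0.2241/0.7770 = 0.2884 d.
D_c = (k_1/k_a) L₀ e^(−k_1 t_c) = (0.333/1.11) × 16.1 × e^(−0.333×0.2884) = 0.3000 × 16.1 × 0.9084 = 4.388 mg/L.
Minimum DO = C_s − D_c = 11.7 − 4.388 = 7.312 mg/L.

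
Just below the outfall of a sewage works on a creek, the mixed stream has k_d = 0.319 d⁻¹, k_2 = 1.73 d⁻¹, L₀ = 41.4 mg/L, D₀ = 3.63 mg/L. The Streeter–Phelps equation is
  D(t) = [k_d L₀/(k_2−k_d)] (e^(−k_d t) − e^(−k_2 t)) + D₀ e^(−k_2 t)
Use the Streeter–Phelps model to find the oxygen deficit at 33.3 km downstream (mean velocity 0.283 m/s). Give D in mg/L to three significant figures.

D ≈ 5.52 mg/L

Travel time t = x/v = 33.3 km / (0.283 m/s) = 33300 m / 0.283 m/s = 117700 s = 1.362 d.
k_d L₀/(k_2−k_d) = 0.319×41.4/(1.73−0.319) = 13.21/1.411 = 9.360 mg/L.
e^(−k_d t) = e^(−0.319×1.362) = 0.6476; e^(−k_2 t) = e^(−1.73×1.362) = 0.09479.
D = 9.360 × (0.6476 − 0.09479) + 3.63 × 0.09479 = 5.174 + 0.3441 = 5.518 mg/L.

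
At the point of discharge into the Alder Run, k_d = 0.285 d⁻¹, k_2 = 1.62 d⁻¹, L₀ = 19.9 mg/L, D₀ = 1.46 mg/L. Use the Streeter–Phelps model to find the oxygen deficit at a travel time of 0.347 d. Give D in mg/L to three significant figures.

k_d L₀/(k_2−k_d) = 0.285×19.9/(1.62−0.285) = 5.671/1.335 = 4.248 mg/L.
e^(−k_d t) = e^(−0.285×0.3470) = 0.9058; e^(−k_2 t) = e^(−1.62×0.3470) = 0.5700.
D = 4.248 × (0.9058 − 0.5700) + 1.46 × 0.5700 = 1.427 + 0.8322 = 2.259 mg/L.

D ≈ 2.26 mg/L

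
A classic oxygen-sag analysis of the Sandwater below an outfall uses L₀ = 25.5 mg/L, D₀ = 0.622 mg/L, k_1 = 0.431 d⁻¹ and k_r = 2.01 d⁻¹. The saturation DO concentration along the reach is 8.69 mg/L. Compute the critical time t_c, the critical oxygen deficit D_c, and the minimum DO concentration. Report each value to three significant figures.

t_c = [1/(k_r−k_1)] ln[(k_r/k_1)(1 − D₀(k_r−k_1)/(k_1 L₀))]
= [1/(2.01−0.431)] ln[(2.01/0.431)(1 − 0.622×1.579/(0.431×25.5))]
= (1/1.579) ln[4.664 × 0.9106] = 0.6333 × ln(4.247) = 0.6333 × 1.446 = 0.9159 d.
D_c = (k_1/k_r) L₀ e^(−k_1 t_c) = (0.431/2.01) × 25.5 × e^(−0.431×0.9159) = 0.2144 × 25.5 × 0.6739 = 3.685 mg/L.
Minimum DO = C_s − D_c = 8.69 − 3.685 = 5.005 mg/L.

t_c ≈ 0.916 d; D_c ≈ 3.68 mg/L; min DO ≈ 5.01 mg/L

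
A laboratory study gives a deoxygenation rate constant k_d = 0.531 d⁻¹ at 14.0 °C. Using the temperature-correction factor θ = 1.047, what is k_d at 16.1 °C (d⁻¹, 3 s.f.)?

k_d ≈ 0.585 d⁻¹

k_d(T₂) = k_d(T₁) · θ^(T₂−T₁) = 0.531 × 1.047^(16.1−14.0)
= 0.531 × 1.047^2.10 = 0.531 × 1.101 = 0.5848 d⁻¹.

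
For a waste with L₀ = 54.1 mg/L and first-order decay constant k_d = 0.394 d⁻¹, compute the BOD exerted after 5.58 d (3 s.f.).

y ≈ 48.1 mg/L

y_t = L₀(1 − e^(−k_d t)) = 54.1 × (1 − e^(−0.394×5.58))
= 54.1 × (1 − 0.1110) = 54.1 × 0.8890 = 48.10 mg/L.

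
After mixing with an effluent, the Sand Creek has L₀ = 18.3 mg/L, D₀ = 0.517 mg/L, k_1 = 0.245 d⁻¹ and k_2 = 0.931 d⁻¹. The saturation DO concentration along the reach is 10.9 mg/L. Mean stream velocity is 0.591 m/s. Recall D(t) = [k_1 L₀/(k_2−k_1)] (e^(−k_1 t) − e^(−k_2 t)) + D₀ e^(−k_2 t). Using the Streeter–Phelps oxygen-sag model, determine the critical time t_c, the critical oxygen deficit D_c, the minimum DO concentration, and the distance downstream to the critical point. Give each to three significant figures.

t_c ≈ 1.83 d; D_c ≈ 3.08 mg/L; min DO ≈ 7.82 mg/L; x_c ≈ 93.2 km

At the critical point dD/dt = 0, so k_1 L₀ e^(−k_1 t) = k_2 D. Substituting D(t) from the Streeter–Phelps equation and solving for t gives
t_c = ln[(k_2/k_1)(1 − D₀(k_2−k_1)/(k_1 L₀))] / (k_2−k_1).
Here k_2−k_1 = 0.6860 d⁻¹ and 1 − D₀(k_2−k_1)/(k_1 L₀) = 1 − 0.517×0.6860/(0.245×18.3) = 0.9209, so
t_c = ln(3.800 × 0.9209) / 0.6860 = 1.253 / 0.6860 = 1.826 d.
D_c = (k_1/k_2) L₀ e^(−k_1 t_c) = (0.245/0.931) × 18.3 × e^(−0.245×1.826) = 0.2632 × 18.3 × 0.6393 = 3.079 mg/L.
Minimum DO = C_s − D_c = 10.9 − 3.079 = 7.821 mg/L.
x_c = v t_c = 0.591 m/s × 1.826 d × 86400 s/d = 93240 m ≈ 93.2 km.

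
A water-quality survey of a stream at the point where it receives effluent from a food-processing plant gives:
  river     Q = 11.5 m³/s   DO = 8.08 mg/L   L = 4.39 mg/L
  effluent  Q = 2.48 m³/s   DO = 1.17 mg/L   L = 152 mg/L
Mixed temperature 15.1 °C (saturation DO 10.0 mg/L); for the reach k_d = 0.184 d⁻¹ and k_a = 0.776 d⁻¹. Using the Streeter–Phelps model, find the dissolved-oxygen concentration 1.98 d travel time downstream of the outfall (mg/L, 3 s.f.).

DO ≈ 4.77 mg/L

Mixed DO = (11.5×8.08 + 2.48×1.17)/(11.5+2.48) = 95.82/13.98 = 6.854 mg/L.
Mixed L₀ = (11.5×4.39 + 2.48×152)/(13.98) = 427.4/13.98 = 30.58 mg/L.
Initial deficit D₀ = C_s − DO₀ = 10.0 − 6.854 = 3.146 mg/L.
D(1.98) = [0.184×30.58/(0.776−0.184)](e^(−0.184×1.98) − e^(−0.776×1.98)) + 3.146 e^(−0.776×1.98)
= 9.503 × (0.6947 − 0.2151) + 3.146 × 0.2151 = 5.234 mg/L.
DO = 10.0 − 5.234 = 4.766 mg/L.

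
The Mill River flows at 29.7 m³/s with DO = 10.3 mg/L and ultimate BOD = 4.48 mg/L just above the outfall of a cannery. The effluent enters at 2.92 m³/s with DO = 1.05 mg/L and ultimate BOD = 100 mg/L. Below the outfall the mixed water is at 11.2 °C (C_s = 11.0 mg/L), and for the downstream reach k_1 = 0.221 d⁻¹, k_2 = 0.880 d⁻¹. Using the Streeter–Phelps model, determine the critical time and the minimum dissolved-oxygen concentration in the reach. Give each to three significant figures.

t_c ≈ 1.44 d; minimum DO ≈ 8.62 mg/L

Mixed DO = (29.7×10.3 + 2.92×1.05)/(29.7+2.92) = 309.0/32.62 = 9.472 mg/L.
Mixed L₀ = (29.7×4.48 + 2.92×100)/(32.62) = 425.1/32.62 = 13.03 mg/L.
Initial deficit D₀ = C_s − DO₀ = 11.0 − 9.472 = 1.528 mg/L.
t_c = (1/0.6590) ln[(0.880/0.221)(1 − 1.528×0.6590/(0.221×13.03))] = 1.517 × ln(2.590) = 1.444 d.
D_c = (0.221/0.880) × 13.03 × e^(−0.221×1.444) = 0.2511 × 13.03 × 0.7268 = 2.378 mg/L.
Minimum DO = 11.0 − 2.378 = 8.622 mg/L.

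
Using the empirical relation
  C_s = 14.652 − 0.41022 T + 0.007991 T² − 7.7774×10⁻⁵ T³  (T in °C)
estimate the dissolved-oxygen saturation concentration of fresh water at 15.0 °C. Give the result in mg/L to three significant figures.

C_s ≈ 10.0 mg/L

C_s = 14.652 − 0.41022×15.0 + 0.007991×15.0² − 7.7774×10⁻⁵×15.0³ = 10.03 mg/L.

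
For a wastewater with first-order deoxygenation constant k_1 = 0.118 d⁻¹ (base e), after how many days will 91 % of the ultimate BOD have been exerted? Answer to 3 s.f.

t ≈ 20.4 d

y/L₀ = 1 − e^(−k_1 t) = 0.91 ⇒ e^(−k_1 t) = 0.0900
t = −ln(0.0900) / 0.118 = 2.408 / 0.118 = 20.41 d.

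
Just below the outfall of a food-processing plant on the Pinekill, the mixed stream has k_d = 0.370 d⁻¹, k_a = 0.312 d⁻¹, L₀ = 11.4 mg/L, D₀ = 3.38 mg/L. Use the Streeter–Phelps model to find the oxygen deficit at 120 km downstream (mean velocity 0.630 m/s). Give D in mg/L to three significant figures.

D ≈ 6.09 mg/L

Travel time t = x/v = 120 km / (0.630 m/s) = 120000 m / 0.630 m/s = 190500 s = 2.205 d.
k_d L₀/(k_a−k_d) = 0.370×11.4/(0.312−0.370) = 4.218/-0.05800 = -72.72 mg/L.
e^(−k_d t) = e^(−0.370×2.205) = 0.4423; e^(−k_a t) = e^(−0.312×2.205) = 0.5027.
D = -72.72 × (0.4423 − 0.5027) + 3.38 × 0.5027 = 4.388 + 1.699 = 6.087 mg/L.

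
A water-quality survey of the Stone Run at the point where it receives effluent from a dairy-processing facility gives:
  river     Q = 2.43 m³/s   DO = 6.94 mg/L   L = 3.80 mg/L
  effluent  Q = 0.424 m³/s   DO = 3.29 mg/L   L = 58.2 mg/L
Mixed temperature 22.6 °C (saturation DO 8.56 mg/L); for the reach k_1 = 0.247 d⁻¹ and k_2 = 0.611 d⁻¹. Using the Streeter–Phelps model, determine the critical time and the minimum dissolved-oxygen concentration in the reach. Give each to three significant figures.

t_c ≈ 1.63 d; minimum DO ≈ 5.35 mg/L

Mixed DO = (2.43×6.94 + 0.424×3.29)/(2.43+0.424) = 18.26/2.854 = 6.398 mg/L.
Mixed L₀ = (2.43×3.80 + 0.424×58.2)/(2.854) = 33.91/2.854 = 11.88 mg/L.
Initial deficit D₀ = C_s − DO₀ = 8.56 − 6.398 = 2.162 mg/L.
t_c = (1/0.3640) ln[(0.611/0.247)(1 − 2.162×0.3640/(0.247×11.88))] = 2.747 × ln(1.810) = 1.630 d.
D_c = (0.247/0.611) × 11.88 × e^(−0.247×1.630) = 0.4043 × 11.88 × 0.6685 = 3.211 mg/L.
Minimum DO = 8.56 − 3.211 = 5.349 mg/L.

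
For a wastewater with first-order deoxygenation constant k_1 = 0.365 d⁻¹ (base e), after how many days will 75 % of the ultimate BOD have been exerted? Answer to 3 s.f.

t ≈ 3.80 d

y/L₀ = 1 − e^(−k_1 t) = 0.75 ⇒ e^(−k_1 t) = 0.250
t = −ln(0.250) / 0.365 = 1.386 / 0.365 = 3.798 d.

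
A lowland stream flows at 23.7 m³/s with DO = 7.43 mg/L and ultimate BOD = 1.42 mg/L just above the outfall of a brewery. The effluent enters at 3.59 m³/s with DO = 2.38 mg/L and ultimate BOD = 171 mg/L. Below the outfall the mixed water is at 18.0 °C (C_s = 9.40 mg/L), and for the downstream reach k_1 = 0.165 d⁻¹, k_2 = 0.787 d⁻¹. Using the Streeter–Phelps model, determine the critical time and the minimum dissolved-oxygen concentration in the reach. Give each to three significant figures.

t_c ≈ 1.64 d; minimum DO ≈ 5.60 mg/L

Mixed DO = (23.7×7.43 + 3.59×2.38)/(23.7+3.59) = 184.6/27.29 = 6.766 mg/L.
Mixed L₀ = (23.7×1.42 + 3.59×171)/(27.29) = 647.5/27.29 = 23.73 mg/L.
Initial deficit D₀ = C_s − DO₀ = 9.40 − 6.766 = 2.634 mg/L.
t_c = (1/0.6220) ln[(0.787/0.165)(1 − 2.634×0.6220/(0.165×23.73))] = 1.608 × ln(2.774) = 1.640 d.
D_c = (0.165/0.787) × 23.73 × e^(−0.165×1.640) = 0.2097 × 23.73 × 0.7629 = 3.795 mg/L.
Minimum DO = 9.40 − 3.795 = 5.605 mg/L.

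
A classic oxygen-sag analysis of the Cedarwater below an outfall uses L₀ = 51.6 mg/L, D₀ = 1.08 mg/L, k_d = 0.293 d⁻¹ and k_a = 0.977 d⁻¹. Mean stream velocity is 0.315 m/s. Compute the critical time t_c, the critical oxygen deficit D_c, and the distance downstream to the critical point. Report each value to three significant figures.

At the critical point dD/dt = 0, so k_d L₀ e^(−k_d t) = k_a D. Substituting D(t) from the Streeter–Phelps equation and solving for t gives
t_c = ln[(k_a/k_d)(1 − D₀(k_a−k_d)/(k_d L₀))] / (k_a−k_d).
Here k_a−k_d = 0.6840 d⁻¹ and 1 − D₀(k_a−k_d)/(k_d L₀) = 1 − 1.08×0.6840/(0.293×51.6) = 0.9511, so
t_c = ln(3.334 × 0.9511) / 0.6840 = 1.154 / 0.6840 = 1.687 d.
L(t_c) = L₀ e^(−k_d t_c) = 51.6 × 0.6099 = 31.47 mg/L, and at the critical point k_a D_c = k_d L, so D_c = (0.293/0.977) × 31.47 = 9.438 mg/L.
x_c = v t_c = 0.315 m/s × 1.687 d × 86400 s/d = 45930 m ≈ 45.9 km.

t_c ≈ 1.69 d; D_c ≈ 9.44 mg/L; x_c ≈ 45.9 km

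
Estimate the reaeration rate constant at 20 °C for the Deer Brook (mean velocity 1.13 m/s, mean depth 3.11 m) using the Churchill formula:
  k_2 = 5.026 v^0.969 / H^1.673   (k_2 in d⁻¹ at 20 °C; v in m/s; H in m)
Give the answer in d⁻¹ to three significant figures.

k_2 = 5.026 × 1.13^0.969 / 3.11^1.673 = 5.026 × 1.126 / 6.674 = 0.8477 d⁻¹.

k_2 ≈ 0.848 d⁻¹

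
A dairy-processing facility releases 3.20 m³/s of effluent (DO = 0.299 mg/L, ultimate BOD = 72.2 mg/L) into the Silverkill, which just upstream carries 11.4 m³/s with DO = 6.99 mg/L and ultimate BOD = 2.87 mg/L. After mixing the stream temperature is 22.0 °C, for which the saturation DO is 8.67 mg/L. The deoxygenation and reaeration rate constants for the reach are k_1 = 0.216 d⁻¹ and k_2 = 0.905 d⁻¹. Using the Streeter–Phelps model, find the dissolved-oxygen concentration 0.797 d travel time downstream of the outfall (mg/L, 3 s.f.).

Mixed DO = (11.4×6.99 + 3.20×0.299)/(11.4+3.20) = 80.64/14.60 = 5.523 mg/L.
Mixed L₀ = (11.4×2.87 + 3.20×72.2)/(14.60) = 263.8/14.60 = 18.07 mg/L.
Initial deficit D₀ = C_s − DO₀ = 8.67 − 5.523 = 3.147 mg/L.
D(0.797) = [0.216×18.07/(0.905−0.216)](e^(−0.216×0.797) − e^(−0.905×0.797)) + 3.147 e^(−0.905×0.797)
= 5.664 × (0.8419 − 0.4861) + 3.147 × 0.4861 = 3.544 mg/L.
DO = 8.67 − 3.544 = 5.126 mg/L.

DO ≈ 5.13 mg/L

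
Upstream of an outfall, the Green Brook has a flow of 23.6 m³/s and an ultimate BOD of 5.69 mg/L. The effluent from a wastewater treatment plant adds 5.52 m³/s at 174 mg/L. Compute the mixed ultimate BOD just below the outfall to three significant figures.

Flow-weighted mixing: C = (Q_r C_r + Q_w C_w)/(Q_r + Q_w)
= (23.6×5.69 + 5.52×174)/(23.6 + 5.52) = 1095/29.12 = 37.59 mg/L.

37.6 mg/L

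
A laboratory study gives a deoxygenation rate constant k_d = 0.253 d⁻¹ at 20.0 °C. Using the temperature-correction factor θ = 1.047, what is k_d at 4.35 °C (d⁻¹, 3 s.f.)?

k_d ≈ 0.123 d⁻¹

k_d(T₂) = k_d(T₁) · θ^(T₂−T₁) = 0.253 × 1.047^(4.35−20.0)
= 0.253 × 1.047^-15.7 = 0.253 × 0.4873 = 0.1233 d⁻¹.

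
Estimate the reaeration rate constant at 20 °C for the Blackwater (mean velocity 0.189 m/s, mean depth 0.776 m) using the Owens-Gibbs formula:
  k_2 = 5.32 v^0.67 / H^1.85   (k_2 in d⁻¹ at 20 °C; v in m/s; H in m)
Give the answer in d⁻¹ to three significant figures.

k_2 = 5.32 × 0.189^0.67 / 0.776^1.85 = 5.32 × 0.3275 / 0.6255 = 2.785 d⁻¹.

k_2 ≈ 2.79 d⁻¹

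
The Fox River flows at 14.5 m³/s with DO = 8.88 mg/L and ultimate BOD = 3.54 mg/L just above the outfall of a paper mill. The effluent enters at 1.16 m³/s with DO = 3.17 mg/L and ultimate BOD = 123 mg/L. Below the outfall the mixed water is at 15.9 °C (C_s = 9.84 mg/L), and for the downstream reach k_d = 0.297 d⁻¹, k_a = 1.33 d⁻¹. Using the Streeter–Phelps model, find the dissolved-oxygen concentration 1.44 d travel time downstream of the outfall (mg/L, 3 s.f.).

Mixed DO = (14.5×8.88 + 1.16×3.17)/(14.5+1.16) = 132.4/15.66 = 8.457 mg/L.
Mixed L₀ = (14.5×3.54 + 1.16×123)/(15.66) = 194.0/15.66 = 12.39 mg/L.
Initial deficit D₀ = C_s − DO₀ = 9.84 − 8.457 = 1.383 mg/L.
D(1.44) = [0.297×12.39/(1.33−0.297)](e^(−0.297×1.44) − e^(−1.33×1.44)) + 1.383 e^(−1.33×1.44)
= 3.562 × (0.6520 − 0.1473) + 1.383 × 0.1473 = 2.001 mg/L.
DO = 9.84 − 2.001 = 7.839 mg/L.

DO ≈ 7.84 mg/L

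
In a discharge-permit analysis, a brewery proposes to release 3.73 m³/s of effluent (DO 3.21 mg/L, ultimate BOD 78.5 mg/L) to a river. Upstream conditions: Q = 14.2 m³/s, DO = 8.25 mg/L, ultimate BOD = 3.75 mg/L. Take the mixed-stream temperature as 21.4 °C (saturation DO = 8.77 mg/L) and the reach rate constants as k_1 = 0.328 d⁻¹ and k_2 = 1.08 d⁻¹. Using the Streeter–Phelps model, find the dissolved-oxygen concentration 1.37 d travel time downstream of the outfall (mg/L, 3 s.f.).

Mixed DO = (14.2×8.25 + 3.73×3.21)/(14.2+3.73) = 129.1/17.93 = 7.202 mg/L.
Mixed L₀ = (14.2×3.75 + 3.73×78.5)/(17.93) = 346.1/17.93 = 19.30 mg/L.
Initial deficit D₀ = C_s − DO₀ = 8.77 − 7.202 = 1.568 mg/L.
D(1.37) = [0.328×19.30/(1.08−0.328)](e^(−0.328×1.37) − e^(−1.08×1.37)) + 1.568 e^(−1.08×1.37)
= 8.418 × (0.6380 − 0.2277) + 1.568 × 0.2277 = 3.811 mg/L.
DO = 8.77 − 3.811 = 4.959 mg/L.

DO ≈ 4.96 mg/L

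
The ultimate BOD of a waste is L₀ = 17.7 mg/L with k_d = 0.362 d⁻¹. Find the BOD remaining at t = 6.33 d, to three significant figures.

L ≈ 1.79 mg/L

L_t = L₀ e^(−k_d t) = 17.7 × e^(−0.362×6.33) = 17.7 × 0.1011 = 1.790 mg/L.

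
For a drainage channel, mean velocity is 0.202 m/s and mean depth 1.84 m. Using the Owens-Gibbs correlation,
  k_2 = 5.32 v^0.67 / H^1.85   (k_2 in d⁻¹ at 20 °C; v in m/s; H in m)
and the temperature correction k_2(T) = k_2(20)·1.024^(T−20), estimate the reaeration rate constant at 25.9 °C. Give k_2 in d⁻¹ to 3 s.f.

k_2(20) = 5.32 × 0.202^0.67 / 1.84^1.85 = 5.32 × 0.3424 / 3.090 = 0.5896 d⁻¹.
k_2(25.9) = 0.5896 × 1.024^(25.9−20) = 0.5896 × 1.150 = 0.6782 d⁻¹.

k_2 ≈ 0.678 d⁻¹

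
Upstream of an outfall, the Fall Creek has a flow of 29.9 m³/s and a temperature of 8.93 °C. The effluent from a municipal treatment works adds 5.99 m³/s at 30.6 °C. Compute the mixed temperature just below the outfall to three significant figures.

Flow-weighted mixing: C = (Q_r C_r + Q_w C_w)/(Q_r + Q_w)
= (29.9×8.93 + 5.99×30.6)/(29.9 + 5.99) = 450.3/35.89 = 12.55 °C.

12.5 °C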